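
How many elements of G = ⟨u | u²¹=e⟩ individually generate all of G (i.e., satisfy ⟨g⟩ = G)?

G is cyclic of order 21. An element generates G iff its order is 21, and a cyclic group of order 21 has exactly φ(21) = 12 such elements.

Answer: 12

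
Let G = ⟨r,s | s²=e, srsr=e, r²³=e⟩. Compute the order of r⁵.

Compute successive powers until reaching e:
  (r⁵)¹ = r⁵, (r⁵)² = r¹⁰, (r⁵)³ = r¹⁵, (r⁵)⁴ = r²⁰, (r⁵)⁵ = r², (r⁵)⁶ = r⁷, (r⁵)⁷ = r¹², (r⁵)⁸ = r¹⁷, (r⁵)⁹ = r²², (r⁵)¹⁰ = r⁴, (r⁵)¹¹ = r⁹, (r⁵)¹² = r¹⁴, (r⁵)¹³ = r¹⁹, (r⁵)¹⁴ = r, (r⁵)¹⁵ = r⁶, (r⁵)¹⁶ = r¹¹, (r⁵)¹⁷ = r¹⁶, (r⁵)¹⁸ = r²¹, (r⁵)¹⁹ = r³, (r⁵)²⁰ = r⁸, (r⁵)²¹ = r¹³, (r⁵)²² = r¹⁸, (r⁵)²³ = e.
The smallest positive k with (r⁵)ᵏ = e is 23.

Answer: 23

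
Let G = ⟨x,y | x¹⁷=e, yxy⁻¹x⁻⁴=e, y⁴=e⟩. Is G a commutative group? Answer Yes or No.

x·y = xy but y·x = x⁴y, so x·y ≠ y·x and G is not abelian.

Answer: No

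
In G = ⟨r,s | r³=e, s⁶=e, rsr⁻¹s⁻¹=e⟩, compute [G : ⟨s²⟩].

First find ord(s²) by computing successive powers:
  (s²)¹ = s², (s²)² = s⁴, (s²)³ = e.
So |⟨s²⟩| = ord(s²) = 3. With |G| = 18, by Lagrange [G : ⟨s²⟩] = 18/3 = 6.

Answer: 6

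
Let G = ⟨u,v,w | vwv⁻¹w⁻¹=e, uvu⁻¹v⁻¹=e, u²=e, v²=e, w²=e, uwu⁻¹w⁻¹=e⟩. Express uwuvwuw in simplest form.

Multiply left to right, reducing at each step:
  u · w = uw
  (uw) · u = w
  w · v = vw
  (vw) · w = v
  v · u = uv
  (uv) · w = uvw

Answer: uvw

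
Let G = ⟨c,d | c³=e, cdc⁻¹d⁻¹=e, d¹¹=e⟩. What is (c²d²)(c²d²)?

Compute (c²d²) · (c²d²) by multiplying left to right and reducing via the relations at each step:
  (c²d²) · c² = cd²
  (cd²) · d² = cd⁴

Answer: cd⁴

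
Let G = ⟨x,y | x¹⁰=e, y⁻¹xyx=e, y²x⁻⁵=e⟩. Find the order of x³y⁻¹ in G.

Compute successive powers until reaching e:
  (x³y⁻¹)¹ = x³y⁻¹, (x³y⁻¹)² = x⁵, (x³y⁻¹)³ = x³y, (x³y⁻¹)⁴ = e.
The smallest positive k with (x³y⁻¹)ᵏ = e is 4.

Answer: 4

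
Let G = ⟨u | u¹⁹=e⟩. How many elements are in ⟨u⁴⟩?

|⟨u⁴⟩| equals the order of u⁴. Compute successive powers until reaching e:
  (u⁴)¹ = u⁴, (u⁴)² = u⁸, (u⁴)³ = u¹², (u⁴)⁴ = u¹⁶, (u⁴)⁵ = u, (u⁴)⁶ = u⁵, (u⁴)⁷ = u⁹, (u⁴)⁸ = u¹³, (u⁴)⁹ = u¹⁷, (u⁴)¹⁰ = u², (u⁴)¹¹ = u⁶, (u⁴)¹² = u¹⁰, (u⁴)¹³ = u¹⁴, (u⁴)¹⁴ = u¹⁸, (u⁴)¹⁵ = u³, (u⁴)¹⁶ = u⁷, (u⁴)¹⁷ = u¹¹, (u⁴)¹⁸ = u¹⁵, (u⁴)¹⁹ = e.
The smallest positive k with (u⁴)ᵏ = e is 19, so |⟨u⁴⟩| = 19.

Answer: 19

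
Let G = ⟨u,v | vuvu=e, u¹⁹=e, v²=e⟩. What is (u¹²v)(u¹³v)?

Compute (u¹²v) · (u¹³v) by multiplying left to right and reducing via the relations at each step:
  (u¹²v) · u¹³ = u¹⁸v
  (u¹⁸v) · v = u¹⁸

Answer: u¹⁸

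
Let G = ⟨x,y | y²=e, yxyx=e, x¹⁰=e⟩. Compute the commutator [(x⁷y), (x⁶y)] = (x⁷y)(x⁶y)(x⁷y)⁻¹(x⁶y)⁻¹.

[(x⁷y), (x⁶y)] = (x⁷y)·(x⁶y)·(x⁷y)⁻¹·(x⁶y)⁻¹.
  (x⁷y) · (x⁶y) = x
  x · (x⁷y) = x⁸y
  (x⁸y) · (x⁶y) = x²

Answer: x²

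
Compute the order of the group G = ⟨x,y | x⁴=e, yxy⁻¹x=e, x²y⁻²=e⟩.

Enumerate words in the generators, reducing via the relations: the distinct elements are
  {e, x, y, xy, x², x³, y⁻¹, xy⁻¹}.
No further products give new elements, so |G| = 8.

Answer: 8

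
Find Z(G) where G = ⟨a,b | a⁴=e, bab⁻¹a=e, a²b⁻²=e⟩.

An element z ∈ Z(G) iff z commutes with every generator.
For example a² is central: (a²)·a = a³ = a·(a²); (a²)·b = b⁻¹ = b·(a²).
Whereas a ∉ Z(G) since a·b = ab ≠ ab⁻¹ = b·a.
Checking each of the 8 elements this way gives Z(G) = {e, a²}, of order 2.

Answer: {e, a²}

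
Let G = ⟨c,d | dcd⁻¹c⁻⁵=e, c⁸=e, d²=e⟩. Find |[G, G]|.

G' = [G, G] is generated by all commutators. The generator-pair commutators are: [c, d] = c⁴.
The subgroup they normally generate is {e, c⁴}, of order 2.
Check: |G/G'| = 16/2 = 8 is the order of the abelianisation.

Answer: 2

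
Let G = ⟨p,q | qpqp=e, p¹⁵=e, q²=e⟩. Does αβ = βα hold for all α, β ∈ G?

p·q = pq but q·p = p¹⁴q, so p·q ≠ q·p and G is not abelian.

Answer: No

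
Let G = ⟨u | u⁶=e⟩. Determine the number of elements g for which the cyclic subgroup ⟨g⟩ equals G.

G is cyclic of order 6. An element generates G iff its order is 6, and a cyclic group of order 6 has exactly φ(6) = 2 such elements.

Answer: 2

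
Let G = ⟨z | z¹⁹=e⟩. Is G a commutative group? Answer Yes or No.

G has a single generator, so G is cyclic and hence abelian.

Answer: Yes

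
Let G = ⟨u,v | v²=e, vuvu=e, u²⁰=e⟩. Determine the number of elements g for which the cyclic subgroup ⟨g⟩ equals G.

⟨g⟩ = G would require ord(g) = |G| = 40, but the maximum element order in G is 20 < 40. So G is not cyclic and no single element generates it: the count is 0.

Answer: 0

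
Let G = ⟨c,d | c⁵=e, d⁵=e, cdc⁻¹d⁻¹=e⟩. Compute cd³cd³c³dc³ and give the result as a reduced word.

Multiply left to right, reducing at each step:
  c · d³ = cd³
  (cd³) · c = c²d³
  (c²d³) · d³ = c²d
  (c²d) · c³ = d
  d · d = d²
  (d²) · c³ = c³d²

Answer: c³d²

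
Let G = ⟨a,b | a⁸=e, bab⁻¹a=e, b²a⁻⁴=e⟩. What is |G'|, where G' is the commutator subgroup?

G' = [G, G] is generated by all commutators. The generator-pair commutators are: [a, b] = a².
The subgroup they normally generate is {e, a², a⁴, a⁶}, of order 4.
Check: |G/G'| = 16/4 = 4 is the order of the abelianisation.

Answer: 4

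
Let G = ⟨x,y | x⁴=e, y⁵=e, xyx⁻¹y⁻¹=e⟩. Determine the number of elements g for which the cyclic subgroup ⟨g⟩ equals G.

G is cyclic of order 20. An element generates G iff its order is 20, and a cyclic group of order 20 has exactly φ(20) = 8 such elements.

Answer: 8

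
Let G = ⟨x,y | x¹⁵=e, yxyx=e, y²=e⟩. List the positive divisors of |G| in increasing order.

|G| = 30 = 2 · 3 · 5. By Lagrange's theorem the order of any subgroup divides 30; the divisors of 30 are 1, 2, 3, 5, 6, 10, 15, 30.

Answer: 1, 2, 3, 5, 6, 10, 15, 30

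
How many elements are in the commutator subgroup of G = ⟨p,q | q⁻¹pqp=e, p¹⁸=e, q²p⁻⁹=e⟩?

G' = [G, G] is generated by all commutators. The generator-pair commutators are: [p, q] = p².
The subgroup they normally generate is {e, p², p⁴, p⁶, p⁸, p¹⁰, p¹², p¹⁴, p¹⁶}, of order 9.
Check: |G/G'| = 36/9 = 4 is the order of the abelianisation.

Answer: 9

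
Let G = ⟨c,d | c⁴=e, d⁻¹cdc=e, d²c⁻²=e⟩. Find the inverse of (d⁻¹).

The order of (d⁻¹) is 4 (smallest k with (d⁻¹)ᵏ = e), so (d⁻¹)⁻¹ = (d⁻¹)³ = d.
Check: (d⁻¹) · d → (d⁻¹) · d = e, giving e as required.

Answer: d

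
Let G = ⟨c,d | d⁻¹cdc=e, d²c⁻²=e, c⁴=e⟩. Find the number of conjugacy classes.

The conjugacy classes (representative and size) are:
  [e] (size 1), [c³] (size 2), [c²] (size 1), [d⁻¹] (size 2), [cd⁻¹] (size 2).
Class equation: 1 + 2 + 1 + 2 + 2 = 8 = |G|. So G has 5 conjugacy classes.

Answer: 5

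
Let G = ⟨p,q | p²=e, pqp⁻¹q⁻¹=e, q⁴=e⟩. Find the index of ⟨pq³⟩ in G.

First find ord(pq³) by computing successive powers:
  (pq³)¹ = pq³, (pq³)² = q², (pq³)³ = pq, (pq³)⁴ = e.
So |⟨pq³⟩| = ord(pq³) = 4. With |G| = 8, by Lagrange [G : ⟨pq³⟩] = 8/4 = 2.

Answer: 2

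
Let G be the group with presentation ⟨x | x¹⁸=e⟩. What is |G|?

G is generated by a single element, so G is cyclic. The relator gives x¹⁸ = e and no smaller power is forced to be e, so the 18 powers {e, x, x², x³, x⁴, x⁵, x⁶, x⁷, x⁸, x⁹, x¹², x¹³, x¹¹, x¹⁰, x¹⁴, x¹⁵, x¹⁶, x¹⁷} are distinct. Hence |G| = 18.

Answer: 18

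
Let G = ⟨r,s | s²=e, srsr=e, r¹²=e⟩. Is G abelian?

r·s = rs but s·r = r¹¹s, so r·s ≠ s·r and G is not abelian.

Answer: No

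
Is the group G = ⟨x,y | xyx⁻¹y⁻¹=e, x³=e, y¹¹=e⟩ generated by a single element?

|G| = 33. The element xy has order 33 (its powers give 33 distinct elements), so ⟨xy⟩ = G and G is cyclic.

Answer: Yes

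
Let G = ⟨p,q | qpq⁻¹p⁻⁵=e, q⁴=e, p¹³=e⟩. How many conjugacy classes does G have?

The conjugacy classes (representative and size) are:
  [e] (size 1), [p] (size 4), [p²] (size 4), [p⁹] (size 4), [p¹²q] (size 13), [p⁴q²] (size 13), [p¹²q³] (size 13).
Class equation: 1 + 4 + 4 + 4 + 13 + 13 + 13 = 52 = |G|. So G has 7 conjugacy classes.

Answer: 7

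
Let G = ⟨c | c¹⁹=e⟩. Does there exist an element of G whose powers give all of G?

|G| = 19. The element c has order 19 (its powers give 19 distinct elements), so ⟨c⟩ = G and G is cyclic.

Answer: Yes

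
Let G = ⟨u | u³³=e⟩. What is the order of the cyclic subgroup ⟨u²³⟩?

|⟨u²³⟩| equals the order of u²³. Compute successive powers until reaching e:
  (u²³)¹ = u²³, (u²³)² = u¹³, (u²³)³ = u³, (u²³)⁴ = u²⁶, (u²³)⁵ = u¹⁶, (u²³)⁶ = u⁶, (u²³)⁷ = u²⁹, (u²³)⁸ = u¹⁹, (u²³)⁹ = u⁹, (u²³)¹⁰ = u³², (u²³)¹¹ = u²², (u²³)¹² = u¹², (u²³)¹³ = u², (u²³)¹⁴ = u²⁵, (u²³)¹⁵ = u¹⁵, (u²³)¹⁶ = u⁵, (u²³)¹⁷ = u²⁸, (u²³)¹⁸ = u¹⁸, (u²³)¹⁹ = u⁸, (u²³)²⁰ = u³¹, (u²³)²¹ = u²¹, (u²³)²² = u¹¹, (u²³)²³ = u, (u²³)²⁴ = u²⁴, (u²³)²⁵ = u¹⁴, (u²³)²⁶ = u⁴, (u²³)²⁷ = u²⁷, (u²³)²⁸ = u¹⁷, (u²³)²⁹ = u⁷, (u²³)³⁰ = u³⁰, (u²³)³¹ = u²⁰, (u²³)³² = u¹⁰, (u²³)³³ = e.
The smallest positive k with (u²³)ᵏ = e is 33, so |⟨u²³⟩| = 33.

Answer: 33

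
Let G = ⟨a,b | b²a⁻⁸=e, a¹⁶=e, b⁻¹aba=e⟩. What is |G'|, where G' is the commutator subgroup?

G' = [G, G] is generated by all commutators. The generator-pair commutators are: [a, b] = a².
The subgroup they normally generate is {e, a², a⁴, a⁶, a⁸, a¹⁰, a¹², a¹⁴}, of order 8.
Check: |G/G'| = 32/8 = 4 is the order of the abelianisation.

Answer: 8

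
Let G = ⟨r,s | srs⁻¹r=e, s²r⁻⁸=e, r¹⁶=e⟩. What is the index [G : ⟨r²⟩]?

First find ord(r²) by computing successive powers:
  (r²)¹ = r², (r²)² = r⁴, (r²)³ = r⁶, (r²)⁴ = r⁸, (r²)⁵ = r¹⁰, (r²)⁶ = r¹², (r²)⁷ = r¹⁴, (r²)⁸ = e.
So |⟨r²⟩| = ord(r²) = 8. With |G| = 32, by Lagrange [G : ⟨r²⟩] = 32/8 = 4.

Answer: 4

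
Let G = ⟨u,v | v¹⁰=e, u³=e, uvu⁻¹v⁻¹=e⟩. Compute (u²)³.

Compute successive powers of (u²), reducing at each step:
  (u²)²: (u²) · u² = u
  (u²)³: u · u² = e

Answer: e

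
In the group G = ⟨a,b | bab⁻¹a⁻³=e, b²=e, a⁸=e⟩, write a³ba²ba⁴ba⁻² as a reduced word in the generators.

Multiply left to right, reducing at each step:
  (a³) · b = a³b
  (a³b) · a² = ab
  (ab) · b = a
  a · a⁴ = a⁵
  (a⁵) · b = a⁵b
  (a⁵b) · a⁻² = a⁷b

Answer: a⁷b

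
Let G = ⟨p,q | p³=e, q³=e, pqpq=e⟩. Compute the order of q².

Compute successive powers until reaching e:
  (q²)¹ = q², (q²)² = q, (q²)³ = e.
The smallest positive k with (q²)ᵏ = e is 3.

Answer: 3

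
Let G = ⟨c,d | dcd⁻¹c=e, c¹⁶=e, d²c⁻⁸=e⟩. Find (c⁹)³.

Compute successive powers of (c⁹), reducing at each step:
  (c⁹)²: (c⁹) · c⁹ = c²
  (c⁹)³: (c²) · c⁹ = c¹¹

Answer: c¹¹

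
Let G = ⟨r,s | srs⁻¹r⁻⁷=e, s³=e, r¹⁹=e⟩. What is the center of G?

An element z ∈ Z(G) iff z commutes with every generator.
For example e is central: e·r = r = r·e; e·s = s = s·e.
Whereas r ∉ Z(G) since r·s = rs ≠ r⁷s = s·r.
Checking each of the 57 elements this way gives Z(G) = {e}, of order 1.

Answer: {e}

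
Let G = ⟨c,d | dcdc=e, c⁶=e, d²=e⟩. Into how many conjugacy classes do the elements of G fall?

The conjugacy classes (representative and size) are:
  [e] (size 1), [c⁵] (size 2), [c⁴] (size 2), [c³] (size 1), [d] (size 3), [c³d] (size 3).
Class equation: 1 + 2 + 2 + 1 + 3 + 3 = 12 = |G|. So G has 6 conjugacy classes.

Answer: 6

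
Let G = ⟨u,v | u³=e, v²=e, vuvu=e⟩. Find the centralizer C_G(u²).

⟨u²⟩ ⊆ C_G(u²) since powers of u² commute with u²; so |C_G(u²)| ≥ |⟨u²⟩| = 3.
By orbit–stabilizer, |C_G(u²)| = |G| / |conj. class of u²| = 6 / 2 = 3.
The 3 elements commuting with u² are {e, u, u²}.

Answer: {e, u, u²}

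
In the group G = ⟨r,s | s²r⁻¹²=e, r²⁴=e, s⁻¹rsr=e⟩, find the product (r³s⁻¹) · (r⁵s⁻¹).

Compute (r³s⁻¹) · (r⁵s⁻¹) by multiplying left to right and reducing via the relations at each step:
  (r³s⁻¹) · r⁵ = r¹⁰s
  (r¹⁰s) · s⁻¹ = r¹⁰

Answer: r¹⁰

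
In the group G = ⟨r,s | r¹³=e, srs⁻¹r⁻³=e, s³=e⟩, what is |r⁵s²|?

Compute successive powers until reaching e:
  (r⁵s²)¹ = r⁵s², (r⁵s²)² = r¹¹s, (r⁵s²)³ = e.
The smallest positive k with (r⁵s²)ᵏ = e is 3.

Answer: 3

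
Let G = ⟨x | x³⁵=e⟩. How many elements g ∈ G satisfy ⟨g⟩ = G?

G is cyclic of order 35. An element generates G iff its order is 35, and a cyclic group of order 35 has exactly φ(35) = 24 such elements.

Answer: 24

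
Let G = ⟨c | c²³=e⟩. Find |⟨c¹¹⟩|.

|⟨c¹¹⟩| equals the order of c¹¹. Compute successive powers until reaching e:
  (c¹¹)¹ = c¹¹, (c¹¹)² = c²², (c¹¹)³ = c¹⁰, (c¹¹)⁴ = c²¹, (c¹¹)⁵ = c⁹, (c¹¹)⁶ = c²⁰, (c¹¹)⁷ = c⁸, (c¹¹)⁸ = c¹⁹, (c¹¹)⁹ = c⁷, (c¹¹)¹⁰ = c¹⁸, (c¹¹)¹¹ = c⁶, (c¹¹)¹² = c¹⁷, (c¹¹)¹³ = c⁵, (c¹¹)¹⁴ = c¹⁶, (c¹¹)¹⁵ = c⁴, (c¹¹)¹⁶ = c¹⁵, (c¹¹)¹⁷ = c³, (c¹¹)¹⁸ = c¹⁴, (c¹¹)¹⁹ = c², (c¹¹)²⁰ = c¹³, (c¹¹)²¹ = c, (c¹¹)²² = c¹², (c¹¹)²³ = e.
The smallest positive k with (c¹¹)ᵏ = e is 23, so |⟨c¹¹⟩| = 23.

Answer: 23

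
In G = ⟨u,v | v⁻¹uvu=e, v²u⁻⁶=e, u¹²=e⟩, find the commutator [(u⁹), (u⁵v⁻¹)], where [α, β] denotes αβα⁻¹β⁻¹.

[(u⁹), (u⁵v⁻¹)] = (u⁹)·(u⁵v⁻¹)·(u⁹)⁻¹·(u⁵v⁻¹)⁻¹.
  (u⁹) · (u⁵v⁻¹) = u²v⁻¹
  (u²v⁻¹) · (u³) = u⁵v
  (u⁵v) · (u⁵v) = u⁶

Answer: u⁶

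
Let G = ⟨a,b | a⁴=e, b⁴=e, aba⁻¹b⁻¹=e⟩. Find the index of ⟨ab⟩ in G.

First find ord(ab) by computing successive powers:
  (ab)¹ = ab, (ab)² = a²b², (ab)³ = a³b³, (ab)⁴ = e.
So |⟨ab⟩| = ord(ab) = 4. With |G| = 16, by Lagrange [G : ⟨ab⟩] = 16/4 = 4.

Answer: 4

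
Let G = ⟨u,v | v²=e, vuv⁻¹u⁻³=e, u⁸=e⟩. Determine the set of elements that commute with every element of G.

An element z ∈ Z(G) iff z commutes with every generator.
For example u⁴ is central: (u⁴)·u = u⁵ = u·(u⁴); (u⁴)·v = u⁴v = v·(u⁴).
Whereas u ∉ Z(G) since u·v = uv ≠ u³v = v·u.
Checking each of the 16 elements this way gives Z(G) = {e, u⁴}, of order 2.

Answer: {e, u⁴}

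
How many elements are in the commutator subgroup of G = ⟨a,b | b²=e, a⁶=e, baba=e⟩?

G' = [G, G] is generated by all commutators. The generator-pair commutators are: [a, b] = a².
The subgroup they normally generate is {e, a², a⁴}, of order 3.
Check: |G/G'| = 12/3 = 4 is the order of the abelianisation.

Answer: 3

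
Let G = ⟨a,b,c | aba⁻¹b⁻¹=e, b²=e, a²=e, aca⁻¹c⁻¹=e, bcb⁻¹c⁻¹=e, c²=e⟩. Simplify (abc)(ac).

Compute (abc) · (ac) by multiplying left to right and reducing via the relations at each step:
  (abc) · a = bc
  (bc) · c = b

Answer: b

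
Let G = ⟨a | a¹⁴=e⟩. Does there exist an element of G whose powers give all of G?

|G| = 14. The element a has order 14 (its powers give 14 distinct elements), so ⟨a⟩ = G and G is cyclic.

Answer: Yes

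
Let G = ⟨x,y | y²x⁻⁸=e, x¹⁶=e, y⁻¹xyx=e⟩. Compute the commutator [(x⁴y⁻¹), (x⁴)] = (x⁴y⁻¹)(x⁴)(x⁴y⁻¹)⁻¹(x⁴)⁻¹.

[(x⁴y⁻¹), (x⁴)] = (x⁴y⁻¹)·(x⁴)·(x⁴y⁻¹)⁻¹·(x⁴)⁻¹.
  (x⁴y⁻¹) · (x⁴) = y⁻¹
  (y⁻¹) · (x⁴y) = x¹²
  (x¹²) · (x¹²) = x⁸

Answer: x⁸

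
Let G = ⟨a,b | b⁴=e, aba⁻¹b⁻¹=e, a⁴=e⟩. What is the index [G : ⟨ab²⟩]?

First find ord(ab²) by computing successive powers:
  (ab²)¹ = ab², (ab²)² = a², (ab²)³ = a³b², (ab²)⁴ = e.
So |⟨ab²⟩| = ord(ab²) = 4. With |G| = 16, by Lagrange [G : ⟨ab²⟩] = 16/4 = 4.

Answer: 4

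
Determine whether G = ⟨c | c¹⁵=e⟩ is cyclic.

|G| = 15. The element c has order 15 (its powers give 15 distinct elements), so ⟨c⟩ = G and G is cyclic.

Answer: Yes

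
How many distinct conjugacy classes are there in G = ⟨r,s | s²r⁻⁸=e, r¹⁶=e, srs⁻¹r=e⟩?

The conjugacy classes (representative and size) are:
  [e] (size 1), [r] (size 2), [r¹⁴] (size 2), [r¹³] (size 2), [r¹²] (size 2), [r⁵] (size 2), [r¹⁰] (size 2), [r⁷] (size 2), [r⁸] (size 1), [s⁻¹] (size 8), [r⁷s⁻¹] (size 8).
Class equation: 1 + 2 + 2 + 2 + 2 + 2 + 2 + 2 + 1 + 8 + 8 = 32 = |G|. So G has 11 conjugacy classes.

Answer: 11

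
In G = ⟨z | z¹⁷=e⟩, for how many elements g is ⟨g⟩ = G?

G is cyclic of order 17. An element generates G iff its order is 17, and a cyclic group of order 17 has exactly φ(17) = 16 such elements.

Answer: 16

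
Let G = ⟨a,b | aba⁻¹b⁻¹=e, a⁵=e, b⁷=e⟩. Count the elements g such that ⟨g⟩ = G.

G is cyclic of order 35. An element generates G iff its order is 35, and a cyclic group of order 35 has exactly φ(35) = 24 such elements.

Answer: 24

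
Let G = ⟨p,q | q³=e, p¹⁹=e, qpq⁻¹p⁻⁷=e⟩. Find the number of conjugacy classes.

The conjugacy classes (representative and size) are:
  [e] (size 1), [p¹¹] (size 3), [p¹⁴] (size 3), [p⁶] (size 3), [p¹⁷] (size 3), [p¹²] (size 3), [p¹⁰] (size 3), [p²q] (size 19), [p¹⁸q²] (size 19).
Class equation: 1 + 3 + 3 + 3 + 3 + 3 + 3 + 19 + 19 = 57 = |G|. So G has 9 conjugacy classes.

Answer: 9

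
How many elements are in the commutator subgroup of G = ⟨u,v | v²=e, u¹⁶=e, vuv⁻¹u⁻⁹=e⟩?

G' = [G, G] is generated by all commutators. The generator-pair commutators are: [u, v] = u⁸.
The subgroup they normally generate is {e, u⁸}, of order 2.
Check: |G/G'| = 32/2 = 16 is the order of the abelianisation.

Answer: 2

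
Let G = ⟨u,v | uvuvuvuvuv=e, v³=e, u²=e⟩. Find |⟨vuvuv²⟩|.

|⟨vuvuv²⟩| equals the order of vuvuv². Compute successive powers until reaching e:
  (vuvuv²)¹ = vuvuv², (vuvuv²)² = vuv²uv², (vuvuv²)³ = e.
The smallest positive k with (vuvuv²)ᵏ = e is 3, so |⟨vuvuv²⟩| = 3.

Answer: 3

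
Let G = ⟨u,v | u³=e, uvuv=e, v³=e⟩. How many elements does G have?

Enumerate words in the generators, reducing via the relations: the distinct elements are
  {e, u, v, uv, u², v², uv², u²v, vu², v²u, uv²u, u²v²}.
No further products give new elements, so |G| = 12.

Answer: 12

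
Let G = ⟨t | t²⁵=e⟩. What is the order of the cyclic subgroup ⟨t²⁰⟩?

|⟨t²⁰⟩| equals the order of t²⁰. Compute successive powers until reaching e:
  (t²⁰)¹ = t²⁰, (t²⁰)² = t¹⁵, (t²⁰)³ = t¹⁰, (t²⁰)⁴ = t⁵, (t²⁰)⁵ = e.
The smallest positive k with (t²⁰)ᵏ = e is 5, so |⟨t²⁰⟩| = 5.

Answer: 5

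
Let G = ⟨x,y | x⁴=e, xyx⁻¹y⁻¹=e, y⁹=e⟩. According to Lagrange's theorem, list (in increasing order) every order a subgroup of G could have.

|G| = 36 = 2² · 3². By Lagrange's theorem the order of any subgroup divides 36; the divisors of 36 are 1, 2, 3, 4, 6, 9, 12, 18, 36.

Answer: 1, 2, 3, 4, 6, 9, 12, 18, 36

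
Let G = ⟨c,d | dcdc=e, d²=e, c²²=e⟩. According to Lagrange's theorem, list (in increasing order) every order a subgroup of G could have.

|G| = 44 = 2² · 11. By Lagrange's theorem the order of any subgroup divides 44; the divisors of 44 are 1, 2, 4, 11, 22, 44.

Answer: 1, 2, 4, 11, 22, 44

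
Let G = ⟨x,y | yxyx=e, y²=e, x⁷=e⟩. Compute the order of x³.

Compute successive powers until reaching e:
  (x³)¹ = x³, (x³)² = x⁶, (x³)³ = x², (x³)⁴ = x⁵, (x³)⁵ = x, (x³)⁶ = x⁴, (x³)⁷ = e.
The smallest positive k with (x³)ᵏ = e is 7.

Answer: 7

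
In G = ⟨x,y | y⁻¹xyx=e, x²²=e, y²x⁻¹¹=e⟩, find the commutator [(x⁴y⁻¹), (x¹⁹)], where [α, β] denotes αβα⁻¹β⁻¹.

[(x⁴y⁻¹), (x¹⁹)] = (x⁴y⁻¹)·(x¹⁹)·(x⁴y⁻¹)⁻¹·(x¹⁹)⁻¹.
  (x⁴y⁻¹) · (x¹⁹) = x⁷y⁻¹
  (x⁷y⁻¹) · (x⁴y) = x³
  (x³) · (x³) = x⁶

Answer: x⁶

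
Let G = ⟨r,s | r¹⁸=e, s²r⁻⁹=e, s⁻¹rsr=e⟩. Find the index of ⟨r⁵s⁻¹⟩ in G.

First find ord(r⁵s⁻¹) by computing successive powers:
  (r⁵s⁻¹)¹ = r⁵s⁻¹, (r⁵s⁻¹)² = r⁹, (r⁵s⁻¹)³ = r⁵s, (r⁵s⁻¹)⁴ = e.
So |⟨r⁵s⁻¹⟩| = ord(r⁵s⁻¹) = 4. With |G| = 36, by Lagrange [G : ⟨r⁵s⁻¹⟩] = 36/4 = 9.

Answer: 9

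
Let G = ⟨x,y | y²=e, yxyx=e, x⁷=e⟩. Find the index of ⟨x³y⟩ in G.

First find ord(x³y) by computing successive powers:
  (x³y)¹ = x³y, (x³y)² = e.
So |⟨x³y⟩| = ord(x³y) = 2. With |G| = 14, by Lagrange [G : ⟨x³y⟩] = 14/2 = 7.

Answer: 7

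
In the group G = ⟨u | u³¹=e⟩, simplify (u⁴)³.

Compute successive powers of (u⁴), reducing at each step:
  (u⁴)²: (u⁴) · u⁴ = u⁸
  (u⁴)³: (u⁸) · u⁴ = u¹²

Answer: u¹²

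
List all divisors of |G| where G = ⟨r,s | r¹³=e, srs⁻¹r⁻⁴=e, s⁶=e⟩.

|G| = 78 = 2 · 3 · 13. By Lagrange's theorem the order of any subgroup divides 78; the divisors of 78 are 1, 2, 3, 6, 13, 26, 39, 78.

Answer: 1, 2, 3, 6, 13, 26, 39, 78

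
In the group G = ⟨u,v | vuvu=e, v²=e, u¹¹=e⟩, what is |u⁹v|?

Compute successive powers until reaching e:
  (u⁹v)¹ = u⁹v, (u⁹v)² = e.
The smallest positive k with (u⁹v)ᵏ = e is 2.

Answer: 2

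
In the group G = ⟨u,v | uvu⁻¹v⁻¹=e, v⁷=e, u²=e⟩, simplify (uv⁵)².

Compute successive powers of (uv⁵), reducing at each step:
  (uv⁵)²: (uv⁵) · u = v⁵;   (v⁵) · v⁵ = v³

Answer: v³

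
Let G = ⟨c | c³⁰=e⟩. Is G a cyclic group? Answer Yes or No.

|G| = 30. The element c has order 30 (its powers give 30 distinct elements), so ⟨c⟩ = G and G is cyclic.

Answer: Yes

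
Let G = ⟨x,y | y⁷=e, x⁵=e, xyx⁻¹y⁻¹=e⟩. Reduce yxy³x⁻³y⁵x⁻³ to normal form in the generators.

Multiply left to right, reducing at each step:
  y · x = xy
  (xy) · y³ = xy⁴
  (xy⁴) · x⁻³ = x³y⁴
  (x³y⁴) · y⁵ = x³y²
  (x³y²) · x⁻³ = y²

Answer: y²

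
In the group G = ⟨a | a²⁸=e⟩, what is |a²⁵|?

Compute successive powers until reaching e:
  (a²⁵)¹ = a²⁵, (a²⁵)² = a²², (a²⁵)³ = a¹⁹, (a²⁵)⁴ = a¹⁶, (a²⁵)⁵ = a¹³, (a²⁵)⁶ = a¹⁰, (a²⁵)⁷ = a⁷, (a²⁵)⁸ = a⁴, (a²⁵)⁹ = a, (a²⁵)¹⁰ = a²⁶, (a²⁵)¹¹ = a²³, (a²⁵)¹² = a²⁰, (a²⁵)¹³ = a¹⁷, (a²⁵)¹⁴ = a¹⁴, (a²⁵)¹⁵ = a¹¹, (a²⁵)¹⁶ = a⁸, (a²⁵)¹⁷ = a⁵, (a²⁵)¹⁸ = a², (a²⁵)¹⁹ = a²⁷, (a²⁵)²⁰ = a²⁴, (a²⁵)²¹ = a²¹, (a²⁵)²² = a¹⁸, (a²⁵)²³ = a¹⁵, (a²⁵)²⁴ = a¹², (a²⁵)²⁵ = a⁹, (a²⁵)²⁶ = a⁶, (a²⁵)²⁷ = a³, (a²⁵)²⁸ = e.
The smallest positive k with (a²⁵)ᵏ = e is 28.

Answer: 28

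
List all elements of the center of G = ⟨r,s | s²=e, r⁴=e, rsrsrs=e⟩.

An element z ∈ Z(G) iff z commutes with every generator.
For example e is central: e·r = r = r·e; e·s = s = s·e.
Whereas r ∉ Z(G) since r·s = rs ≠ sr = s·r.
Checking each of the 24 elements this way gives Z(G) = {e}, of order 1.

Answer: {e}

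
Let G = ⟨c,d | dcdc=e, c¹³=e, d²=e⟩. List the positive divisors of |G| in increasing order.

|G| = 26 = 2 · 13. By Lagrange's theorem the order of any subgroup divides 26; the divisors of 26 are 1, 2, 13, 26.

Answer: 1, 2, 13, 26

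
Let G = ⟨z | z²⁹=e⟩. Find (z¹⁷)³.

Compute successive powers of (z¹⁷), reducing at each step:
  (z¹⁷)²: (z¹⁷) · z¹⁷ = z⁵
  (z¹⁷)³: (z⁵) · z¹⁷ = z²²

Answer: z²²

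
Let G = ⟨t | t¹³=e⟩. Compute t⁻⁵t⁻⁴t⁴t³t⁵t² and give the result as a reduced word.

Multiply left to right, reducing at each step:
  (t⁸) · t⁻⁴ = t⁴
  (t⁴) · t⁴ = t⁸
  (t⁸) · t³ = t¹¹
  (t¹¹) · t⁵ = t³
  (t³) · t² = t⁵

Answer: t⁵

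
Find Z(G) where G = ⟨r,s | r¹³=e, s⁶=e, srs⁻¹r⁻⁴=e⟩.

An element z ∈ Z(G) iff z commutes with every generator.
For example e is central: e·r = r = r·e; e·s = s = s·e.
Whereas r ∉ Z(G) since r·s = rs ≠ r⁴s = s·r.
Checking each of the 78 elements this way gives Z(G) = {e}, of order 1.

Answer: {e}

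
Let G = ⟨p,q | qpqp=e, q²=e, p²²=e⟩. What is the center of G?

An element z ∈ Z(G) iff z commutes with every generator.
For example p¹¹ is central: (p¹¹)·p = p¹² = p·(p¹¹); (p¹¹)·q = p¹¹q = q·(p¹¹).
Whereas p ∉ Z(G) since p·q = pq ≠ p²¹q = q·p.
Checking each of the 44 elements this way gives Z(G) = {e, p¹¹}, of order 2.

Answer: {e, p¹¹}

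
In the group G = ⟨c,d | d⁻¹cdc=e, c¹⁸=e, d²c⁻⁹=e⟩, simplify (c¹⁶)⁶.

Compute successive powers of (c¹⁶), reducing at each step:
  (c¹⁶)²: (c¹⁶) · c¹⁶ = c¹⁴
  (c¹⁶)³: (c¹⁴) · c¹⁶ = c¹²
  (c¹⁶)⁴: (c¹²) · c¹⁶ = c¹⁰
  (c¹⁶)⁵: (c¹⁰) · c¹⁶ = c⁸
  (c¹⁶)⁶: (c⁸) · c¹⁶ = c⁶

Answer: c⁶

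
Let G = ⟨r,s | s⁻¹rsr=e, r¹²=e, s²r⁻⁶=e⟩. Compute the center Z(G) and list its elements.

An element z ∈ Z(G) iff z commutes with every generator.
For example r⁶ is central: (r⁶)·r = r⁷ = r·(r⁶); (r⁶)·s = s⁻¹ = s·(r⁶).
Whereas r ∉ Z(G) since r·s = rs ≠ r⁵s⁻¹ = s·r.
Checking each of the 24 elements this way gives Z(G) = {e, r⁶}, of order 2.

Answer: {e, r⁶}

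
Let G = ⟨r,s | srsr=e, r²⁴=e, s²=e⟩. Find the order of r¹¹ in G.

Compute successive powers until reaching e:
  (r¹¹)¹ = r¹¹, (r¹¹)² = r²², (r¹¹)³ = r⁹, (r¹¹)⁴ = r²⁰, (r¹¹)⁵ = r⁷, (r¹¹)⁶ = r¹⁸, (r¹¹)⁷ = r⁵, (r¹¹)⁸ = r¹⁶, (r¹¹)⁹ = r³, (r¹¹)¹⁰ = r¹⁴, (r¹¹)¹¹ = r, (r¹¹)¹² = r¹², (r¹¹)¹³ = r²³, (r¹¹)¹⁴ = r¹⁰, (r¹¹)¹⁵ = r²¹, (r¹¹)¹⁶ = r⁸, (r¹¹)¹⁷ = r¹⁹, (r¹¹)¹⁸ = r⁶, (r¹¹)¹⁹ = r¹⁷, (r¹¹)²⁰ = r⁴, (r¹¹)²¹ = r¹⁵, (r¹¹)²² = r², (r¹¹)²³ = r¹³, (r¹¹)²⁴ = e.
The smallest positive k with (r¹¹)ᵏ = e is 24.

Answer: 24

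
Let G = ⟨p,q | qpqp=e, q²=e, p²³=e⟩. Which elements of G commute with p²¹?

⟨p²¹⟩ ⊆ C_G(p²¹) since powers of p²¹ commute with p²¹; so |C_G(p²¹)| ≥ |⟨p²¹⟩| = 23.
By orbit–stabilizer, |C_G(p²¹)| = |G| / |conj. class of p²¹| = 46 / 2 = 23.
The 23 elements commuting with p²¹ are {e, p, p², p³, p⁴, p⁵, p⁶, p⁷, p⁸, p⁹, p¹⁰, p¹¹, p¹², p¹³, p¹⁴, p¹⁵, p¹⁶, p¹⁷, p¹⁸, p¹⁹, p²⁰, p²¹, p²²}.

Answer: {e, p, p², p³, p⁴, p⁵, p⁶, p⁷, p⁸, p⁹, p¹⁰, p¹¹, p¹², p¹³, p¹⁴, p¹⁵, p¹⁶, p¹⁷, p¹⁸, p¹⁹, p²⁰, p²¹, p²²}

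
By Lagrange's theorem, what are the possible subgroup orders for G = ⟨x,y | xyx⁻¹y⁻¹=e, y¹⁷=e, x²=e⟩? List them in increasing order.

|G| = 34 = 2 · 17. By Lagrange's theorem the order of any subgroup divides 34; the divisors of 34 are 1, 2, 17, 34.

Answer: 1, 2, 17, 34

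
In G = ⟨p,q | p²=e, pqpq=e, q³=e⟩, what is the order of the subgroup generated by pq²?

|⟨pq²⟩| equals the order of pq². Compute successive powers until reaching e:
  (pq²)¹ = pq², (pq²)² = e.
The smallest positive k with (pq²)ᵏ = e is 2, so |⟨pq²⟩| = 2.

Answer: 2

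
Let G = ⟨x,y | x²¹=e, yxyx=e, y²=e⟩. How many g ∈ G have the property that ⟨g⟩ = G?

⟨g⟩ = G would require ord(g) = |G| = 42, but the maximum element order in G is 21 < 42. So G is not cyclic and no single element generates it: the count is 0.

Answer: 0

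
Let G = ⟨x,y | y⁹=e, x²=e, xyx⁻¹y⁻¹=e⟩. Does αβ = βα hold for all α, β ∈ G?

Each pair of generators commutes: x·y = xy = y·x. Since the generators pairwise commute, every element of G commutes with every other, so G is abelian.

Answer: Yes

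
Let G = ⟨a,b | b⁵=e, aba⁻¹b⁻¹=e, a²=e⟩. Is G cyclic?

|G| = 10. The element ab has order 10 (its powers give 10 distinct elements), so ⟨ab⟩ = G and G is cyclic.

Answer: Yes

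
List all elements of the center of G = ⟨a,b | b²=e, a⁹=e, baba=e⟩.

An element z ∈ Z(G) iff z commutes with every generator.
For example e is central: e·a = a = a·e; e·b = b = b·e.
Whereas a ∉ Z(G) since a·b = ab ≠ a⁸b = b·a.
Checking each of the 18 elements this way gives Z(G) = {e}, of order 1.

Answer: {e}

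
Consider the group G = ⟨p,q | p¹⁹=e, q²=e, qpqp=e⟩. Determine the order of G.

Enumerate words in the generators, reducing via the relations: the distinct elements are
  {e, p, q, pq, p², p³, p⁴, p⁵, p⁶, p⁷, p⁸, p⁹, p²q, p³q, p¹², p¹³, p¹¹, p¹⁰, p¹⁴, p¹⁵, p¹⁶, p¹⁷, p¹⁸, p⁴q, p⁵q, p⁶q, p⁷q, p⁸q, p⁹q, p¹²q, p¹³q, p¹¹q, p¹⁰q, p¹⁴q, p¹⁵q, p¹⁶q, p¹⁷q, p¹⁸q}.
No further products give new elements, so |G| = 38.

Answer: 38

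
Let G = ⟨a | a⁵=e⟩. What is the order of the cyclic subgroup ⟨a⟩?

|⟨a⟩| equals the order of a. Compute successive powers until reaching e:
  a¹ = a, a² = a², a³ = a³, a⁴ = a⁴, a⁵ = e.
The smallest positive k with aᵏ = e is 5, so |⟨a⟩| = 5.

Answer: 5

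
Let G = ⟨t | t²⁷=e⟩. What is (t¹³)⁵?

Compute successive powers of (t¹³), reducing at each step:
  (t¹³)²: (t¹³) · t¹³ = t²⁶
  (t¹³)³: (t²⁶) · t¹³ = t¹²
  (t¹³)⁴: (t¹²) · t¹³ = t²⁵
  (t¹³)⁵: (t²⁵) · t¹³ = t¹¹

Answer: t¹¹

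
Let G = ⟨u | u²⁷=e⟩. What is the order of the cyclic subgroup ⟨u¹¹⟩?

|⟨u¹¹⟩| equals the order of u¹¹. Compute successive powers until reaching e:
  (u¹¹)¹ = u¹¹, (u¹¹)² = u²², (u¹¹)³ = u⁶, (u¹¹)⁴ = u¹⁷, (u¹¹)⁵ = u, (u¹¹)⁶ = u¹², (u¹¹)⁷ = u²³, (u¹¹)⁸ = u⁷, (u¹¹)⁹ = u¹⁸, (u¹¹)¹⁰ = u², (u¹¹)¹¹ = u¹³, (u¹¹)¹² = u²⁴, (u¹¹)¹³ = u⁸, (u¹¹)¹⁴ = u¹⁹, (u¹¹)¹⁵ = u³, (u¹¹)¹⁶ = u¹⁴, (u¹¹)¹⁷ = u²⁵, (u¹¹)¹⁸ = u⁹, (u¹¹)¹⁹ = u²⁰, (u¹¹)²⁰ = u⁴, (u¹¹)²¹ = u¹⁵, (u¹¹)²² = u²⁶, (u¹¹)²³ = u¹⁰, (u¹¹)²⁴ = u²¹, (u¹¹)²⁵ = u⁵, (u¹¹)²⁶ = u¹⁶, (u¹¹)²⁷ = e.
The smallest positive k with (u¹¹)ᵏ = e is 27, so |⟨u¹¹⟩| = 27.

Answer: 27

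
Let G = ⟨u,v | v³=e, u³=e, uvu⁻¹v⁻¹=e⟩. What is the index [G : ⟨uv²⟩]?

First find ord(uv²) by computing successive powers:
  (uv²)¹ = uv², (uv²)² = u²v, (uv²)³ = e.
So |⟨uv²⟩| = ord(uv²) = 3. With |G| = 9, by Lagrange [G : ⟨uv²⟩] = 9/3 = 3.

Answer: 3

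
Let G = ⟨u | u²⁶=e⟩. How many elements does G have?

G is generated by a single element, so G is cyclic. The relator gives u²⁶ = e and no smaller power is forced to be e, so the 26 powers {e, u, u², u³, u⁴, u⁵, u⁶, u⁷, u⁸, u⁹, u²², u²³, u²¹, u²⁰, u²⁴, u²⁵, u¹², u¹³, u¹¹, u¹⁰, u¹⁴, u¹⁵, u¹⁶, u¹⁷, u¹⁸, u¹⁹} are distinct. Hence |G| = 26.

Answer: 26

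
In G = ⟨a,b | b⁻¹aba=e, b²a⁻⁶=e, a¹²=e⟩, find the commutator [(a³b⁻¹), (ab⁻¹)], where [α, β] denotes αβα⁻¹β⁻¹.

[(a³b⁻¹), (ab⁻¹)] = (a³b⁻¹)·(ab⁻¹)·(a³b⁻¹)⁻¹·(ab⁻¹)⁻¹.
  (a³b⁻¹) · (ab⁻¹) = a⁸
  (a⁸) · (a³b) = a⁵b⁻¹
  (a⁵b⁻¹) · (ab) = a⁴

Answer: a⁴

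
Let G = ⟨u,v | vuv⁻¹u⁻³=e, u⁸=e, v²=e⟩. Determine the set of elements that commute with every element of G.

An element z ∈ Z(G) iff z commutes with every generator.
For example u⁴ is central: (u⁴)·u = u⁵ = u·(u⁴); (u⁴)·v = u⁴v = v·(u⁴).
Whereas u ∉ Z(G) since u·v = uv ≠ u³v = v·u.
Checking each of the 16 elements this way gives Z(G) = {e, u⁴}, of order 2.

Answer: {e, u⁴}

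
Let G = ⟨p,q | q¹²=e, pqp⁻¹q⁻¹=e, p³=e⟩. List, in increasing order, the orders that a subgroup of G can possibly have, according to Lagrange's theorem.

|G| = 36 = 2² · 3². By Lagrange's theorem the order of any subgroup divides 36; the divisors of 36 are 1, 2, 3, 4, 6, 9, 12, 18, 36.

Answer: 1, 2, 3, 4, 6, 9, 12, 18, 36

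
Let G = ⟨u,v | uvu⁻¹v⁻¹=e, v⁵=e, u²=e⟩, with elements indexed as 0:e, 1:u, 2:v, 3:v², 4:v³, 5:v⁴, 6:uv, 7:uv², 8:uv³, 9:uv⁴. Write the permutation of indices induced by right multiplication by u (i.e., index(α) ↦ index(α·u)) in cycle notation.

(0 1)(2 6)(3 7)(4 8)(5 9)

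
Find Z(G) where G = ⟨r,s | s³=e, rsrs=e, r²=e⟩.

An element z ∈ Z(G) iff z commutes with every generator.
For example e is central: e·r = r = r·e; e·s = s = s·e.
Whereas r ∉ Z(G) since r·s = rs ≠ rs² = s·r.
Checking each of the 6 elements this way gives Z(G) = {e}, of order 1.

Answer: {e}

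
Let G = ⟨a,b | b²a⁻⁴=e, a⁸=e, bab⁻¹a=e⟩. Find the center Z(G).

An element z ∈ Z(G) iff z commutes with every generator.
For example a⁴ is central: (a⁴)·a = a⁵ = a·(a⁴); (a⁴)·b = b⁻¹ = b·(a⁴).
Whereas a ∉ Z(G) since a·b = ab ≠ a³b⁻¹ = b·a.
Checking each of the 16 elements this way gives Z(G) = {e, a⁴}, of order 2.

Answer: {e, a⁴}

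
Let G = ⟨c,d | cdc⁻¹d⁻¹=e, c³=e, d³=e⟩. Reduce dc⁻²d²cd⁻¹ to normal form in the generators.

Multiply left to right, reducing at each step:
  d · c⁻² = cd
  (cd) · d² = c
  c · c = c²
  (c²) · d⁻¹ = c²d²

Answer: c²d²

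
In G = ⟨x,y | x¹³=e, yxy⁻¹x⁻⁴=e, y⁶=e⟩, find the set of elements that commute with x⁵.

⟨x⁵⟩ ⊆ C_G(x⁵) since powers of x⁵ commute with x⁵; so |C_G(x⁵)| ≥ |⟨x⁵⟩| = 13.
By orbit–stabilizer, |C_G(x⁵)| = |G| / |conj. class of x⁵| = 78 / 6 = 13.
The 13 elements commuting with x⁵ are {e, x, x², x³, x⁴, x⁵, x⁶, x⁷, x⁸, x⁹, x¹⁰, x¹¹, x¹²}.

Answer: {e, x, x², x³, x⁴, x⁵, x⁶, x⁷, x⁸, x⁹, x¹⁰, x¹¹, x¹²}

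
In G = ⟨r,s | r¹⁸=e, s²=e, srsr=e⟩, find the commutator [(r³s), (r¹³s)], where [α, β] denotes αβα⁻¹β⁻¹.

[(r³s), (r¹³s)] = (r³s)·(r¹³s)·(r³s)⁻¹·(r¹³s)⁻¹.
  (r³s) · (r¹³s) = r⁸
  (r⁸) · (r³s) = r¹¹s
  (r¹¹s) · (r¹³s) = r¹⁶

Answer: r¹⁶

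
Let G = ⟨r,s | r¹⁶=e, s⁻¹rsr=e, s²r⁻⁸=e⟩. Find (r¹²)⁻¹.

The order of (r¹²) is 4 (smallest k with (r¹²)ᵏ = e), so (r¹²)⁻¹ = (r¹²)³ = r⁴.
Check: (r¹²) · (r⁴) → (r¹²) · r⁴ = e, giving e as required.

Answer: r⁴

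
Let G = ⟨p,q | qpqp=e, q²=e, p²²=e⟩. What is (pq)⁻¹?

The order of (pq) is 2 (smallest k with (pq)ᵏ = e), so (pq)⁻¹ = (pq)¹ = pq.
Check: (pq) · (pq) → (pq) · p = q;   q · q = e, giving e as required.

Answer: pq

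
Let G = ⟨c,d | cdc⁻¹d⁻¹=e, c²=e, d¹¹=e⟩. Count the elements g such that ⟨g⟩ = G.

G is cyclic of order 22. An element generates G iff its order is 22, and a cyclic group of order 22 has exactly φ(22) = 10 such elements.

Answer: 10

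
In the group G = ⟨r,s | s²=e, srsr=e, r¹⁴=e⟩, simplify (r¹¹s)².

Compute successive powers of (r¹¹s), reducing at each step:
  (r¹¹s)²: (r¹¹s) · r¹¹ = s;   s · s = e

Answer: e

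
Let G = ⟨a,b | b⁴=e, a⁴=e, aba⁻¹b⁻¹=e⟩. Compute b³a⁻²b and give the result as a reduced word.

Multiply left to right, reducing at each step:
  (b³) · a⁻² = a²b³
  (a²b³) · b = a²

Answer: a²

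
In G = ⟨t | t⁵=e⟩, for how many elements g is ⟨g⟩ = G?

G is cyclic of order 5. An element generates G iff its order is 5, and a cyclic group of order 5 has exactly φ(5) = 4 such elements.

Answer: 4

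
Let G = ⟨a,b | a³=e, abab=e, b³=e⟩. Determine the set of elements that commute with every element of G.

An element z ∈ Z(G) iff z commutes with every generator.
For example e is central: e·a = a = a·e; e·b = b = b·e.
Whereas a ∉ Z(G) since a·b = ab ≠ a²b² = b·a.
Checking each of the 12 elements this way gives Z(G) = {e}, of order 1.

Answer: {e}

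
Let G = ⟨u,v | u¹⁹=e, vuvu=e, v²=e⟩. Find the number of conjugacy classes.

The conjugacy classes (representative and size) are:
  [e] (size 1), [u¹⁸] (size 2), [u²] (size 2), [u¹⁶] (size 2), [u⁴] (size 2), [u¹⁴] (size 2), [u¹³] (size 2), [u¹²] (size 2), [u⁸] (size 2), [u⁹] (size 2), [v] (size 19).
Class equation: 1 + 2 + 2 + 2 + 2 + 2 + 2 + 2 + 2 + 2 + 19 = 38 = |G|. So G has 11 conjugacy classes.

Answer: 11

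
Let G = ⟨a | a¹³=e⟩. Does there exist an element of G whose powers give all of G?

|G| = 13. The element a has order 13 (its powers give 13 distinct elements), so ⟨a⟩ = G and G is cyclic.

Answer: Yes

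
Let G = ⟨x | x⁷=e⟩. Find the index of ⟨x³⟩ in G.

First find ord(x³) by computing successive powers:
  (x³)¹ = x³, (x³)² = x⁶, (x³)³ = x², (x³)⁴ = x⁵, (x³)⁵ = x, (x³)⁶ = x⁴, (x³)⁷ = e.
So |⟨x³⟩| = ord(x³) = 7. With |G| = 7, by Lagrange [G : ⟨x³⟩] = 7/7 = 1.

Answer: 1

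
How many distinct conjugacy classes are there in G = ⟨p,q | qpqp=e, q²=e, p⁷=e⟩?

The conjugacy classes (representative and size) are:
  [e] (size 1), [p⁶] (size 2), [p⁵] (size 2), [p⁴] (size 2), [pq] (size 7).
Class equation: 1 + 2 + 2 + 2 + 7 = 14 = |G|. So G has 5 conjugacy classes.

Answer: 5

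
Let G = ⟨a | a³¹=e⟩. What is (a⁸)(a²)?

Compute (a⁸) · (a²) by multiplying left to right and reducing via the relations at each step:
  (a⁸) · a² = a¹⁰

Answer: a¹⁰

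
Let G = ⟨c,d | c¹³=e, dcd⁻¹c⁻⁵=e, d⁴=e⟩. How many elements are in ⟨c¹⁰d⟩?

|⟨c¹⁰d⟩| equals the order of c¹⁰d. Compute successive powers until reaching e:
  (c¹⁰d)¹ = c¹⁰d, (c¹⁰d)² = c⁸d², (c¹⁰d)³ = c¹¹d³, (c¹⁰d)⁴ = e.
The smallest positive k with (c¹⁰d)ᵏ = e is 4, so |⟨c¹⁰d⟩| = 4.

Answer: 4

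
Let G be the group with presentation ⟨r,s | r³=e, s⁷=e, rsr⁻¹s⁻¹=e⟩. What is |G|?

Enumerate words in the generators, reducing via the relations: the distinct elements are
  {e, r, s, rs, r², s², s³, s⁴, s⁵, s⁶, rs², rs³, rs⁴, rs⁵, rs⁶, r²s, r²s², r²s³, r²s⁴, r²s⁵, r²s⁶}.
No further products give new elements, so |G| = 21.

Answer: 21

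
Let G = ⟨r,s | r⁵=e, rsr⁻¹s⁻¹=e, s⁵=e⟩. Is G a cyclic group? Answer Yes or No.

|G| = 25, but the maximum element order in G is 5 < 25. No single element generates all of G, so G is not cyclic.

Answer: No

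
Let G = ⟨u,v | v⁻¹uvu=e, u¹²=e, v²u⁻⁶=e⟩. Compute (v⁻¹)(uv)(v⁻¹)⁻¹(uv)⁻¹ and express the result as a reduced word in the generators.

[(v⁻¹), (uv)] = (v⁻¹)·(uv)·(v⁻¹)⁻¹·(uv)⁻¹.
  (v⁻¹) · (uv) = u¹¹
  (u¹¹) · v = u⁵v⁻¹
  (u⁵v⁻¹) · (uv⁻¹) = u¹⁰

Answer: u¹⁰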